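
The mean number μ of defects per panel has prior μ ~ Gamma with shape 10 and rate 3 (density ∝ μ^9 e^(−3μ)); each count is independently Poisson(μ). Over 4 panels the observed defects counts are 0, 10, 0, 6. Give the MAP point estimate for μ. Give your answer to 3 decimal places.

Σxᵢ = 0+10+0+6 = 16, with n = 4.
Posterior ∝ μ^9e^(−3μ) · μ^16e^(−4μ) = μ^25e^(−7μ), i.e. Gamma(shape=26, rate=7).
The mode of a Gamma(a, b) with a ≥ 1 (shape–rate) is (a−1)/b = 25/7 ≈ 3.571.

μ̂_MAP = 3.571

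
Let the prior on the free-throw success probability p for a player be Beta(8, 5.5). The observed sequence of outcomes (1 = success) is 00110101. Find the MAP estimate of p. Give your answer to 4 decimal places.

Prior: Beta(8, 5.5).
Data: 4 successes in 8 trials (from the sequence). The binomial likelihood contributes p^4(1−p)^4, so the posterior is Beta(8+4, 5.5+4) = Beta(12, 9.5).
For Beta(a, b) with a, b > 1 the mode is (a−1)/(a+b−2) = 11/19.5 ≈ 0.5641.

p̂_MAP = 0.5641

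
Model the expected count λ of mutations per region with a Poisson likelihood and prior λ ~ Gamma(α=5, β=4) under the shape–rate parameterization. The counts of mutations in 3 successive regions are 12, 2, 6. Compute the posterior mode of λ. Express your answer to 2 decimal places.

λ̂_MAP = 3.43

Σxᵢ = 12+2+6 = 20, with n = 3.
Posterior ∝ λ^4e^(−4λ) · λ^20e^(−3λ) = λ^24e^(−7λ), i.e. Gamma(shape=25, rate=7).
The mode of a Gamma(a, b) with a ≥ 1 (shape–rate) is (a−1)/b = 24/7 ≈ 3.43.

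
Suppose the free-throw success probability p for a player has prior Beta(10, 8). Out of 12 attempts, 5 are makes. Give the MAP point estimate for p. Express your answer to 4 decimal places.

p̂_MAP = 0.5000

Prior: Beta(10, 8).
Data: 5 successes in 12 trials. The binomial likelihood contributes p^5(1−p)^7, so the posterior is Beta(10+5, 8+7) = Beta(15, 15).
For Beta(a, b) with a, b > 1 the mode is (a−1)/(a+b−2) = 14/28 ≈ 0.5000.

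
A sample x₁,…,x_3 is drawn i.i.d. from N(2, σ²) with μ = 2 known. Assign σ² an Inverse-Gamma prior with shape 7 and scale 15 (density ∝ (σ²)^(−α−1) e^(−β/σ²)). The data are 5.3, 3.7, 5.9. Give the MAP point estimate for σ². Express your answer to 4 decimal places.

σ̂²_MAP = 3.1047

Sum of squared deviations about the known mean: SS = (5.3−2)² + (3.7−2)² + (5.9−2)² = 28.99.
The Normal likelihood contributes (σ²)^(−n/2) exp(−SS/(2σ²)), so the posterior is Inverse-Gamma(α + n/2, β + SS/2) = Inverse-Gamma(8.5, 29.495).
The mode of Inverse-Gamma(a, b) is b/(a+1) = 29.495/9.5 ≈ 3.1047.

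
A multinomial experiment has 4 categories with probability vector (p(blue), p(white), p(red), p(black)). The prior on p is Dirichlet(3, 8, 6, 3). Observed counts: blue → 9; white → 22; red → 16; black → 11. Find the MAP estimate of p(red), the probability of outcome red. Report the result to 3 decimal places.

MAP estimate of p(red) = 0.284

The posterior is Dirichlet(αᵢ + nᵢ) = Dirichlet(12, 30, 22, 14).
For a Dirichlet(a₁,…,a_K) with all aᵢ > 1, the mode has j-th component (aⱼ − 1)/(Σaᵢ − K).
Here Σaᵢ = 78 and K = 4, so p(red) = (22 − 1)/(78 − 4) = 21/74 ≈ 0.284.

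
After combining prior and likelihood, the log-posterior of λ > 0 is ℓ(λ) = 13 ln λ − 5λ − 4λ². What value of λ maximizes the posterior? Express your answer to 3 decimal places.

λ̂_MAP = 1.000

ℓ'(λ) = 13/λ − 5 − 8λ. Setting this to zero and multiplying by λ: 8λ² + 5λ − 13 = 0.
λ = (−5 + √(5² + 4·8·13)) / (2·8) = (−5 + √441) / 16 = (−5 + 21)/16 = 1.
ℓ''(λ) = −13/λ² − 8 < 0, confirming a maximum.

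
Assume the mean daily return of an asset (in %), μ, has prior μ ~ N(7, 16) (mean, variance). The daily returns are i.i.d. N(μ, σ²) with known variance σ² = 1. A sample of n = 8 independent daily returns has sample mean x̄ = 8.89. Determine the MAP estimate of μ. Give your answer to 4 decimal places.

μ̂_MAP = 8.8753

n = 8, x̄ = 8.89.
For a Normal prior and Normal likelihood with known variance, the posterior is Normal; its mode equals its mean, the precision-weighted average.
Prior precision 1/σ₀² = 1/16 = 0.0625; data precision n/σ² = 8/1 = 8.
μ̂ = (0.0625·7 + 8·8.89) / (0.0625 + 8) = 71.5575/8.0625 = 9541/1075 ≈ 8.8753.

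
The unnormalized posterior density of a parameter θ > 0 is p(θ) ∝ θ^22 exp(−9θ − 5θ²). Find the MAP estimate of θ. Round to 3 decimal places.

ℓ'(θ) = 22/θ − 9 − 10θ. Setting this to zero and multiplying by θ: 10θ² + 9θ − 22 = 0.
θ = (−9 + √(9² + 4·10·22)) / (2·10) = (−9 + √961) / 20 = (−9 + 31)/20 = 11/10.
ℓ''(θ) = −22/θ² − 10 < 0, confirming a maximum.

θ̂_MAP = 1.100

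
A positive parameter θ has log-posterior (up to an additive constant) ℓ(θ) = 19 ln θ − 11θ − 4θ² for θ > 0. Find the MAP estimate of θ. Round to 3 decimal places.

θ̂_MAP = 1.000

ℓ'(θ) = 19/θ − 11 − 8θ. Setting this to zero and multiplying by θ: 8θ² + 11θ − 19 = 0.
θ = (−11 + √(11² + 4·8·19)) / (2·8) = (−11 + √729) / 16 = (−11 + 27)/16 = 1.
ℓ''(θ) = −19/θ² − 8 < 0, confirming a maximum.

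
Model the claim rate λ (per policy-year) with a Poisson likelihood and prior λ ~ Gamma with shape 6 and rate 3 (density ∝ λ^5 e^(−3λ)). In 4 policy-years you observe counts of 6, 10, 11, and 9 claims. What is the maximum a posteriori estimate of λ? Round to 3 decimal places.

Σxᵢ = 6+10+11+9 = 36, with n = 4.
Posterior ∝ λ^5e^(−3λ) · λ^36e^(−4λ) = λ^41e^(−7λ), i.e. Gamma(shape=42, rate=7).
The mode of a Gamma(a, b) with a ≥ 1 (shape–rate) is (a−1)/b = 41/7 ≈ 5.857.

λ̂_MAP = 5.857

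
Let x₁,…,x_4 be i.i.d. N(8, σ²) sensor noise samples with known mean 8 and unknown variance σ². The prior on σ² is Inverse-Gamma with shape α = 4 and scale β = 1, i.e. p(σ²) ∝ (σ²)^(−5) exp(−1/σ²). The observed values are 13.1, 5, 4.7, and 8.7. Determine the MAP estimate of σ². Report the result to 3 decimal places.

Sum of squared deviations about the known mean: SS = (13.1−8)² + (5−8)² + (4.7−8)² + (8.7−8)² = 46.39.
The Normal likelihood contributes (σ²)^(−n/2) exp(−SS/(2σ²)), so the posterior is Inverse-Gamma(α + n/2, β + SS/2) = Inverse-Gamma(6, 24.195).
The mode of Inverse-Gamma(a, b) is b/(a+1) = 24.195/7 ≈ 3.456.

σ̂²_MAP = 3.456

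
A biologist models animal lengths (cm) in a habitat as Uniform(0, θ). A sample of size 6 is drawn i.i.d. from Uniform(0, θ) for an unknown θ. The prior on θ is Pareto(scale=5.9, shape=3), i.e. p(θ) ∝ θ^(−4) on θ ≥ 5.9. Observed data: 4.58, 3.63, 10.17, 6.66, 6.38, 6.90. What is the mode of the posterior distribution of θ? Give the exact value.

The Uniform(0, θ) likelihood is θ^(−n) for θ ≥ max(xᵢ), zero otherwise. Here max(xᵢ) = 10.17.
Posterior ∝ θ^(−4) · θ^(−6) = θ^(−10) on θ ≥ max(5.9, 10.17) = 10.17.
This density is strictly decreasing in θ, so the posterior mode lies at the lower boundary of the support.

θ̂_MAP = 10.17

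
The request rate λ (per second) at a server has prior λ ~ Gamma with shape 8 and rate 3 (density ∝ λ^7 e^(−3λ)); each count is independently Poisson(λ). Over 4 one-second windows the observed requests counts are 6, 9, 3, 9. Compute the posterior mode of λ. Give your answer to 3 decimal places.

λ̂_MAP = 4.857

Σxᵢ = 6+9+3+9 = 27, with n = 4.
Posterior ∝ λ^7e^(−3λ) · λ^27e^(−4λ) = λ^34e^(−7λ), i.e. Gamma(shape=35, rate=7).
The mode of a Gamma(a, b) with a ≥ 1 (shape–rate) is (a−1)/b = 34/7 ≈ 4.857.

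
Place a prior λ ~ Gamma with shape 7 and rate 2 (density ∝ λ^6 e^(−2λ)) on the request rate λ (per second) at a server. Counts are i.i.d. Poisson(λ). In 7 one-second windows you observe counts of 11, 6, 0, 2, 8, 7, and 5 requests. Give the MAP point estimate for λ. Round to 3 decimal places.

Σxᵢ = 11+6+0+2+8+7+5 = 39, with n = 7.
Posterior ∝ λ^6e^(−2λ) · λ^39e^(−7λ) = λ^45e^(−9λ), i.e. Gamma(shape=46, rate=9).
The mode of a Gamma(a, b) with a ≥ 1 (shape–rate) is (a−1)/b = 45/9 ≈ 5.000.

λ̂_MAP = 5.000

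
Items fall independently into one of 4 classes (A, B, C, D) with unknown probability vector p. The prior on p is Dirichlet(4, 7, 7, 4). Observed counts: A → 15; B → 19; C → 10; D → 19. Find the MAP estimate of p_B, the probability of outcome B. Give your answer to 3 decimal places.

The posterior is Dirichlet(αᵢ + nᵢ) = Dirichlet(19, 26, 17, 23).
For a Dirichlet(a₁,…,a_K) with all aᵢ > 1, the mode has j-th component (aⱼ − 1)/(Σaᵢ − K).
Here Σaᵢ = 85 and K = 4, so p_B = (26 − 1)/(85 − 4) = 25/81 ≈ 0.309.

MAP estimate of p_B = 0.309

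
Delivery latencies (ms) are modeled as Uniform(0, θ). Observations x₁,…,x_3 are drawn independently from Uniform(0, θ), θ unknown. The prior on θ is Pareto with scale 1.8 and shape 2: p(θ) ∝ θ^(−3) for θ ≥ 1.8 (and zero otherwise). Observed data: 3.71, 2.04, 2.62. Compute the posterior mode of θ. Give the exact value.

θ̂_MAP = 3.71

The Uniform(0, θ) likelihood is θ^(−n) for θ ≥ max(xᵢ), zero otherwise. Here max(xᵢ) = 3.71.
Posterior ∝ θ^(−3) · θ^(−3) = θ^(−6) on θ ≥ max(1.8, 3.71) = 3.71.
This density is strictly decreasing in θ, so the posterior mode lies at the lower boundary of the support.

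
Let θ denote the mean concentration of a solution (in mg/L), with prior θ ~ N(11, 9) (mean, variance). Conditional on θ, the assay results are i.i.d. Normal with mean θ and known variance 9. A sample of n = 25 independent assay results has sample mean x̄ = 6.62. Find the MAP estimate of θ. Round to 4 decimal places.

θ̂_MAP = 6.7885

n = 25, x̄ = 6.62.
For a Normal prior and Normal likelihood with known variance, the posterior is Normal; its mode equals its mean, the precision-weighted average.
Prior precision 1/σ₀² = 1/9; data precision n/σ² = 25/9.
θ̂ = ((1/9)·11 + (25/9)·6.62) / (1/9 + 25/9) = (353/18)/(26/9) = 353/52 ≈ 6.7885.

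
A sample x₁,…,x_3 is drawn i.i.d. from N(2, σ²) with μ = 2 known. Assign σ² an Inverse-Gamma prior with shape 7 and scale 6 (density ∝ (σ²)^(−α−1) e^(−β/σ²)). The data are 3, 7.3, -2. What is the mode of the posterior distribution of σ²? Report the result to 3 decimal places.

Sum of squared deviations about the known mean: SS = (3−2)² + (7.3−2)² + (-2−2)² = 45.09.
The Normal likelihood contributes (σ²)^(−n/2) exp(−SS/(2σ²)), so the posterior is Inverse-Gamma(α + n/2, β + SS/2) = Inverse-Gamma(8.5, 28.545).
The mode of Inverse-Gamma(a, b) is b/(a+1) = 28.545/9.5 ≈ 3.005.

σ̂²_MAP = 3.005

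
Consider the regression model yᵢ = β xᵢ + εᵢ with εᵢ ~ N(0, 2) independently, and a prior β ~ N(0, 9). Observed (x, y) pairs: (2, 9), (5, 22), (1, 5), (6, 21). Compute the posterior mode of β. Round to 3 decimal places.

β̂_MAP = 3.911

log p(β | y) = −Σ(yᵢ − βxᵢ)²/(2·2) − β²/(2·9) + const.
Setting the derivative to zero: Σxᵢ(yᵢ − βxᵢ)/2 − β/9 = 0, so β = Σxᵢyᵢ / (Σxᵢ² + σ²/τ²).
Σxᵢyᵢ = 2·9 + 5·22 + 1·5 + 6·21 = 259; Σxᵢ² = 66; σ²/τ² = 2/9.
β̂_MAP = 259 / (66 + 2/9) = 259/(596/9) = 2331/596 ≈ 3.911.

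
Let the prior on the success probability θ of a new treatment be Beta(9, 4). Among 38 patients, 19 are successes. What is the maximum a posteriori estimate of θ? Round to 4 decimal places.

Prior: Beta(9, 4).
Data: 19 successes in 38 trials. The binomial likelihood contributes θ^19(1−θ)^19, so the posterior is Beta(9+19, 4+19) = Beta(28, 23).
For Beta(a, b) with a, b > 1 the mode is (a−1)/(a+b−2) = 27/49 ≈ 0.5510.

θ̂_MAP = 0.5510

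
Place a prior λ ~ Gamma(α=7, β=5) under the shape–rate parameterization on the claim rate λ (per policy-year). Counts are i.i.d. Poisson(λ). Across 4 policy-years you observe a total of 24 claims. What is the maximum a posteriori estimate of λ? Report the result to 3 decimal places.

λ̂_MAP = 3.333

Σxᵢ = 24, n = 4.
Posterior ∝ λ^6e^(−5λ) · λ^24e^(−4λ) = λ^30e^(−9λ), i.e. Gamma(shape=31, rate=9).
The mode of a Gamma(a, b) with a ≥ 1 (shape–rate) is (a−1)/b = 30/9 ≈ 3.333.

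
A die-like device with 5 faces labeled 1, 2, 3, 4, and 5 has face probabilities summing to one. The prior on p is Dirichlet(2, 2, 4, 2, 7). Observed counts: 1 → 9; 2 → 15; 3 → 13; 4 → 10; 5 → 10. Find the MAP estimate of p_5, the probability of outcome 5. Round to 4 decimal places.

MAP estimate: 0.2319

The posterior is Dirichlet(αᵢ + nᵢ) = Dirichlet(11, 17, 17, 12, 17).
For a Dirichlet(a₁,…,a_K) with all aᵢ > 1, the mode has j-th component (aⱼ − 1)/(Σaᵢ − K).
Here Σaᵢ = 74 and K = 5, so p_5 = (17 − 1)/(74 − 5) = 16/69 ≈ 0.2319.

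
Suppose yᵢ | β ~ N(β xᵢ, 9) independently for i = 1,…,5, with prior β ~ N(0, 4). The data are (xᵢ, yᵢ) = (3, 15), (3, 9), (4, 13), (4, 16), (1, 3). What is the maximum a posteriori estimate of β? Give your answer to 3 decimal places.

β̂_MAP = 3.587

log p(β | y) = −Σ(yᵢ − βxᵢ)²/(2·9) − β²/(2·4) + const.
Setting the derivative to zero: Σxᵢ(yᵢ − βxᵢ)/9 − β/4 = 0, so β = Σxᵢyᵢ / (Σxᵢ² + σ²/τ²).
Σxᵢyᵢ = 3·15 + 3·9 + 4·13 + 4·16 + 1·3 = 191; Σxᵢ² = 51; σ²/τ² = 2.25.
β̂_MAP = 191 / (51 + 2.25) = 191/53.25 ≈ 3.587.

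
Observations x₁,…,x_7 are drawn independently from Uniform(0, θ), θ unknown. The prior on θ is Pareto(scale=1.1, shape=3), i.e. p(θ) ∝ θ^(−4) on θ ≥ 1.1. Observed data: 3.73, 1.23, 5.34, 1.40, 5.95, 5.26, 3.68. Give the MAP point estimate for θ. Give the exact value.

θ̂_MAP = 5.95

The Uniform(0, θ) likelihood is θ^(−n) for θ ≥ max(xᵢ), zero otherwise. Here max(xᵢ) = 5.95.
Posterior ∝ θ^(−4) · θ^(−7) = θ^(−11) on θ ≥ max(1.1, 5.95) = 5.95.
This density is strictly decreasing in θ, so the posterior mode lies at the lower boundary of the support.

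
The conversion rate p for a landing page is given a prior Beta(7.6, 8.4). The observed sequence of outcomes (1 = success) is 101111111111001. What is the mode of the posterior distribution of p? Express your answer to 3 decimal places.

Prior: Beta(7.6, 8.4).
Data: 12 successes in 15 trials (from the sequence). The binomial likelihood contributes p^12(1−p)^3, so the posterior is Beta(7.6+12, 8.4+3) = Beta(19.6, 11.4).
For Beta(a, b) with a, b > 1 the mode is (a−1)/(a+b−2) = 18.6/29 ≈ 0.641.

p̂_MAP = 0.641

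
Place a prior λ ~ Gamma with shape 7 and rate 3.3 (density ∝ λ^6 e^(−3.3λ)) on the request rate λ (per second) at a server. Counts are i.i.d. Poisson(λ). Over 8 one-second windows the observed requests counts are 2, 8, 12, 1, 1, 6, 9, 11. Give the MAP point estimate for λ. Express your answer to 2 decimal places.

Σxᵢ = 2+8+12+1+1+6+9+11 = 50, with n = 8.
Posterior ∝ λ^6e^(−3.3λ) · λ^50e^(−8λ) = λ^56e^(−11.3λ), i.e. Gamma(shape=57, rate=11.3).
The mode of a Gamma(a, b) with a ≥ 1 (shape–rate) is (a−1)/b = 56/11.3 ≈ 4.96.

λ̂_MAP = 4.96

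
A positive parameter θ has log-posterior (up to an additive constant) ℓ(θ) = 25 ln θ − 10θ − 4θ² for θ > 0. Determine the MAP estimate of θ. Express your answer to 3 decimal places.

ℓ'(θ) = 25/θ − 10 − 8θ. Setting this to zero and multiplying by θ: 8θ² + 10θ − 25 = 0.
θ = (−10 + √(10² + 4·8·25)) / (2·8) = (−10 + √900) / 16 = (−10 + 30)/16 = 5/4.
ℓ''(θ) = −25/θ² − 8 < 0, confirming a maximum.

θ̂_MAP = 1.250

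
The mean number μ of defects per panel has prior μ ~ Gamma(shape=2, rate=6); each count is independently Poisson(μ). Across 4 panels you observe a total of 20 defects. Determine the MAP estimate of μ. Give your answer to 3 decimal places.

μ̂_MAP = 2.100

Σxᵢ = 20, n = 4.
Posterior ∝ μe^(−6μ) · μ^20e^(−4μ) = μ^21e^(−10μ), i.e. Gamma(shape=22, rate=10).
The mode of a Gamma(a, b) with a ≥ 1 (shape–rate) is (a−1)/b = 21/10 ≈ 2.100.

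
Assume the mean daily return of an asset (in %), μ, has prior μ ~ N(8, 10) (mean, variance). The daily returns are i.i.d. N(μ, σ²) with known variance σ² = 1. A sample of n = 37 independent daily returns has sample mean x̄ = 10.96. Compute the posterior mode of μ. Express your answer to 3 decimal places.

n = 37, x̄ = 10.96.
For a Normal prior and Normal likelihood with known variance, the posterior is Normal; its mode equals its mean, the precision-weighted average.
Prior precision 1/σ₀² = 1/10 = 0.1; data precision n/σ² = 37/1 = 37.
μ̂ = (0.1·8 + 37·10.96) / (0.1 + 37) = 406.32/37.1 = 20316/1855 ≈ 10.952.

μ̂_MAP = 10.952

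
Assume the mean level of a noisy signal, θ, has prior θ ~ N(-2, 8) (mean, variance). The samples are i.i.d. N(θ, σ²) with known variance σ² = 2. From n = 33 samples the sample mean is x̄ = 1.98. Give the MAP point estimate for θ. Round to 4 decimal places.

θ̂_MAP = 1.9501

n = 33, x̄ = 1.98.
For a Normal prior and Normal likelihood with known variance, the posterior is Normal; its mode equals its mean, the precision-weighted average.
Prior precision 1/σ₀² = 1/8 = 0.125; data precision n/σ² = 33/2 = 16.5.
θ̂ = (0.125·(-2) + 16.5·1.98) / (0.125 + 16.5) = 32.42/16.625 = 6484/3325 ≈ 1.9501.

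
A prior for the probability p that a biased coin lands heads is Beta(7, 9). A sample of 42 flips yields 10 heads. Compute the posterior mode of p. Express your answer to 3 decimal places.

p̂_MAP = 0.286

Prior: Beta(7, 9).
Data: 10 successes in 42 trials. The binomial likelihood contributes p^10(1−p)^32, so the posterior is Beta(7+10, 9+32) = Beta(17, 41).
For Beta(a, b) with a, b > 1 the mode is (a−1)/(a+b−2) = 16/56 ≈ 0.286.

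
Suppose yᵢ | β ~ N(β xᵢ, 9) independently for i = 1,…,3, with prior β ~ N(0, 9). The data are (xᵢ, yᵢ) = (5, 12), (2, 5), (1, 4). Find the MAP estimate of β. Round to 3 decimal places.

β̂_MAP = 2.387

log p(β | y) = −Σ(yᵢ − βxᵢ)²/(2·9) − β²/(2·9) + const.
Setting the derivative to zero: Σxᵢ(yᵢ − βxᵢ)/9 − β/9 = 0, so β = Σxᵢyᵢ / (Σxᵢ² + σ²/τ²).
Σxᵢyᵢ = 5·12 + 2·5 + 1·4 = 74; Σxᵢ² = 30; σ²/τ² = 1.
β̂_MAP = 74 / (30 + 1) = 74/31 ≈ 2.387.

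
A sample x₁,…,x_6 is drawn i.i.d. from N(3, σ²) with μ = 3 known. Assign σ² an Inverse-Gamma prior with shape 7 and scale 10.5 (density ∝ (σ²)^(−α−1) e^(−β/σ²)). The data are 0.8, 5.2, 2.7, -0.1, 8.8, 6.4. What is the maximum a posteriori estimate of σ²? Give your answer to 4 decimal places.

σ̂²_MAP = 3.8900

Sum of squared deviations about the known mean: SS = (0.8−3)² + (5.2−3)² + (2.7−3)² + (-0.1−3)² + (8.8−3)² + (6.4−3)² = 64.58.
The Normal likelihood contributes (σ²)^(−n/2) exp(−SS/(2σ²)), so the posterior is Inverse-Gamma(α + n/2, β + SS/2) = Inverse-Gamma(10, 42.79).
The mode of Inverse-Gamma(a, b) is b/(a+1) = 42.79/11 ≈ 3.8900.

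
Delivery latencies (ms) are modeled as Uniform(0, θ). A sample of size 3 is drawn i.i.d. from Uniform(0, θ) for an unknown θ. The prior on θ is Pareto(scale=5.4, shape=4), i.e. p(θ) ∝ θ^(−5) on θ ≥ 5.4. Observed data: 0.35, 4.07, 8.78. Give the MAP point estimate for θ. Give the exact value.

The Uniform(0, θ) likelihood is θ^(−n) for θ ≥ max(xᵢ), zero otherwise. Here max(xᵢ) = 8.78.
Posterior ∝ θ^(−5) · θ^(−3) = θ^(−8) on θ ≥ max(5.4, 8.78) = 8.78.
This density is strictly decreasing in θ, so the posterior mode lies at the lower boundary of the support.

θ̂_MAP = 8.78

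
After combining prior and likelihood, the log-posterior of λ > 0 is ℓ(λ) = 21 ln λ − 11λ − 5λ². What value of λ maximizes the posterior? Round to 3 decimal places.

λ̂_MAP = 1.000

ℓ'(λ) = 21/λ − 11 − 10λ. Setting this to zero and multiplying by λ: 10λ² + 11λ − 21 = 0.
λ = (−11 + √(11² + 4·10·21)) / (2·10) = (−11 + √961) / 20 = (−11 + 31)/20 = 1.
ℓ''(λ) = −21/λ² − 10 < 0, confirming a maximum.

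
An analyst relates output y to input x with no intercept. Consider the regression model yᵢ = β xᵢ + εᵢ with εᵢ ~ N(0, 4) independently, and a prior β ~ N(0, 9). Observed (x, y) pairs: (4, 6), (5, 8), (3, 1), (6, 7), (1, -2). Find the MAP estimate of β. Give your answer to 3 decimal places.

log p(β | y) = −Σ(yᵢ − βxᵢ)²/(2·4) − β²/(2·9) + const.
Setting the derivative to zero: Σxᵢ(yᵢ − βxᵢ)/4 − β/9 = 0, so β = Σxᵢyᵢ / (Σxᵢ² + σ²/τ²).
Σxᵢyᵢ = 4·6 + 5·8 + 3·1 + 6·7 + 1·(-2) = 107; Σxᵢ² = 87; σ²/τ² = 4/9.
β̂_MAP = 107 / (87 + 4/9) = 107/(787/9) = 963/787 ≈ 1.224.

β̂_MAP = 1.224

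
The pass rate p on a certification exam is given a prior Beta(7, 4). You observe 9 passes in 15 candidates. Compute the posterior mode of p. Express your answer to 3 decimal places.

p̂_MAP = 0.625

Prior: Beta(7, 4).
Data: 9 successes in 15 trials. The binomial likelihood contributes p^9(1−p)^6, so the posterior is Beta(7+9, 4+6) = Beta(16, 10).
For Beta(a, b) with a, b > 1 the mode is (a−1)/(a+b−2) = 15/24 ≈ 0.625.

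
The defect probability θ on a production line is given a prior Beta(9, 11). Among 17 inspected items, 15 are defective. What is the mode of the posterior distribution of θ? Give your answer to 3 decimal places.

θ̂_MAP = 0.657

Prior: Beta(9, 11).
Data: 15 successes in 17 trials. The binomial likelihood contributes θ^15(1−θ)^2, so the posterior is Beta(9+15, 11+2) = Beta(24, 13).
For Beta(a, b) with a, b > 1 the mode is (a−1)/(a+b−2) = 23/35 ≈ 0.657.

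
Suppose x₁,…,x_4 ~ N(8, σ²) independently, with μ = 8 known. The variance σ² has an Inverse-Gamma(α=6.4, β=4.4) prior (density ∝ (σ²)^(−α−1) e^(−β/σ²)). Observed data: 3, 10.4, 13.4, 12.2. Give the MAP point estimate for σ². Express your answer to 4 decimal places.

σ̂²_MAP = 4.5936

Sum of squared deviations about the known mean: SS = (3−8)² + (10.4−8)² + (13.4−8)² + (12.2−8)² = 77.56.
The Normal likelihood contributes (σ²)^(−n/2) exp(−SS/(2σ²)), so the posterior is Inverse-Gamma(α + n/2, β + SS/2) = Inverse-Gamma(8.4, 43.18).
The mode of Inverse-Gamma(a, b) is b/(a+1) = 43.18/9.4 ≈ 4.5936.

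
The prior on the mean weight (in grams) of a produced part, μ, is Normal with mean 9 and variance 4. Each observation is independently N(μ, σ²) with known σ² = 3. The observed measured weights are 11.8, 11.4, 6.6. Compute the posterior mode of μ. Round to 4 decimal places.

n = 3; x̄ = (11.8 + 11.4 + 6.6)/3 = 29.8/3 = 149/15 ≈ 9.9333.
For a Normal prior and Normal likelihood with known variance, the posterior is Normal; its mode equals its mean, the precision-weighted average.
Prior precision 1/σ₀² = 1/4 = 0.25; data precision n/σ² = 3/3 = 1.
μ̂ = (0.25·9 + 1·(149/15)) / (0.25 + 1) = (731/60)/1.25 = 731/75 ≈ 9.7467.

μ̂_MAP = 9.7467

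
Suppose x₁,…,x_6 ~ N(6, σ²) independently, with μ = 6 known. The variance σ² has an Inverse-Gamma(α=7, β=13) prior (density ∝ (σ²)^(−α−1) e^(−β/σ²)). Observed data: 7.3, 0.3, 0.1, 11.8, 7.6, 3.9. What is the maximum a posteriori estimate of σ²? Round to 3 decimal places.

σ̂²_MAP = 6.164

Sum of squared deviations about the known mean: SS = (7.3−6)² + (0.3−6)² + (0.1−6)² + (11.8−6)² + (7.6−6)² + (3.9−6)² = 109.6.
The Normal likelihood contributes (σ²)^(−n/2) exp(−SS/(2σ²)), so the posterior is Inverse-Gamma(α + n/2, β + SS/2) = Inverse-Gamma(10, 67.8).
The mode of Inverse-Gamma(a, b) is b/(a+1) = 67.8/11 ≈ 6.164.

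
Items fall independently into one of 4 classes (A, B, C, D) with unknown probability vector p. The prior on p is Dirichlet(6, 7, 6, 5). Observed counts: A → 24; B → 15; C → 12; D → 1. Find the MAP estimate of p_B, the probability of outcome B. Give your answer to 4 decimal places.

The posterior is Dirichlet(αᵢ + nᵢ) = Dirichlet(30, 22, 18, 6).
For a Dirichlet(a₁,…,a_K) with all aᵢ > 1, the mode has j-th component (aⱼ − 1)/(Σaᵢ − K).
Here Σaᵢ = 76 and K = 4, so p_B = (22 − 1)/(76 − 4) = 21/72 ≈ 0.2917.

MAP estimate of p_B = 0.2917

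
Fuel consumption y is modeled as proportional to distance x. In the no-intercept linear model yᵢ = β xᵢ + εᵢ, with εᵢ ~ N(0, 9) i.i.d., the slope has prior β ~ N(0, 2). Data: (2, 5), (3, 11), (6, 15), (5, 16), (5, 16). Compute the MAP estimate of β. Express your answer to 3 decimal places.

β̂_MAP = 2.831

log p(β | y) = −Σ(yᵢ − βxᵢ)²/(2·9) − β²/(2·2) + const.
Setting the derivative to zero: Σxᵢ(yᵢ − βxᵢ)/9 − β/2 = 0, so β = Σxᵢyᵢ / (Σxᵢ² + σ²/τ²).
Σxᵢyᵢ = 2·5 + 3·11 + 6·15 + 5·16 + 5·16 = 293; Σxᵢ² = 99; σ²/τ² = 4.5.
β̂_MAP = 293 / (99 + 4.5) = 293/103.5 ≈ 2.831.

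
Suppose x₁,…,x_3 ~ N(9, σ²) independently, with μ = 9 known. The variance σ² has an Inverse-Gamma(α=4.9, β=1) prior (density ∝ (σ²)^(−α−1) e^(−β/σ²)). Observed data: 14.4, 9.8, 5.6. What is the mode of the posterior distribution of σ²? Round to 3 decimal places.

σ̂²_MAP = 2.930

Sum of squared deviations about the known mean: SS = (14.4−9)² + (9.8−9)² + (5.6−9)² = 41.36.
The Normal likelihood contributes (σ²)^(−n/2) exp(−SS/(2σ²)), so the posterior is Inverse-Gamma(α + n/2, β + SS/2) = Inverse-Gamma(6.4, 21.68).
The mode of Inverse-Gamma(a, b) is b/(a+1) = 21.68/7.4 ≈ 2.930.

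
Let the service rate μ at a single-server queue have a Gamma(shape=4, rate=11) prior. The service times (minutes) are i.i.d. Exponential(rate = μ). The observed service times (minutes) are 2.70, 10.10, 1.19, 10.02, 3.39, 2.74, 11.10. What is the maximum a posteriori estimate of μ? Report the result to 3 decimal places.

μ̂_MAP = 0.191

The Exponential(rate=μ) likelihood is ∝ μ^n e^(−μΣtᵢ). Here n = 7 and Σtᵢ = 2.70 + 10.10 + 1.19 + 10.02 + 3.39 + 2.74 + 11.10 = 41.24.
Posterior ∝ μ^3e^(−11μ) · μ^7e^(−41.24μ) = μ^10e^(−52.24μ), i.e. Gamma(11, 52.24).
Mode = (a−1)/b = 10/52.24 ≈ 0.191.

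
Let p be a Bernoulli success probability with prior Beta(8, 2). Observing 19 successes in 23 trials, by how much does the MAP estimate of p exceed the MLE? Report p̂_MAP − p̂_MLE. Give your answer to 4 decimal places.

MAP − MLE = 0.0126

Posterior is Beta(27, 6); MAP = (27−1)/(33−2) = 26/31 ≈ 0.83871.
MLE ignores the prior: p̂_MLE = k/n = 19/23 ≈ 0.82609.
Difference = 26/31 − 19/23 = 9/713 ≈ 0.0126.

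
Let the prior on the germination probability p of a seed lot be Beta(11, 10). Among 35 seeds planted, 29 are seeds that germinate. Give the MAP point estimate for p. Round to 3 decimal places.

p̂_MAP = 0.722

Prior: Beta(11, 10).
Data: 29 successes in 35 trials. The binomial likelihood contributes p^29(1−p)^6, so the posterior is Beta(11+29, 10+6) = Beta(40, 16).
For Beta(a, b) with a, b > 1 the mode is (a−1)/(a+b−2) = 39/54 ≈ 0.722.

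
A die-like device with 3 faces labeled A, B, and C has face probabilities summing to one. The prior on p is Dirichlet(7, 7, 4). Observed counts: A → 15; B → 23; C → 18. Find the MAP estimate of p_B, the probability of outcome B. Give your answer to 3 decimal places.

The posterior is Dirichlet(αᵢ + nᵢ) = Dirichlet(22, 30, 22).
For a Dirichlet(a₁,…,a_K) with all aᵢ > 1, the mode has j-th component (aⱼ − 1)/(Σaᵢ − K).
Here Σaᵢ = 74 and K = 3, so p_B = (30 − 1)/(74 − 3) = 29/71 ≈ 0.408.

MAP estimate of p_B = 0.408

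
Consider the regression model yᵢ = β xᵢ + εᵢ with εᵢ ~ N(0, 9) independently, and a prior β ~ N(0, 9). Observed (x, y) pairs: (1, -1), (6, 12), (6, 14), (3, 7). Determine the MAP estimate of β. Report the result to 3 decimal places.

log p(β | y) = −Σ(yᵢ − βxᵢ)²/(2·9) − β²/(2·9) + const.
Setting the derivative to zero: Σxᵢ(yᵢ − βxᵢ)/9 − β/9 = 0, so β = Σxᵢyᵢ / (Σxᵢ² + σ²/τ²).
Σxᵢyᵢ = 1·(-1) + 6·12 + 6·14 + 3·7 = 176; Σxᵢ² = 82; σ²/τ² = 1.
β̂_MAP = 176 / (82 + 1) = 176/83 ≈ 2.120.

β̂_MAP = 2.120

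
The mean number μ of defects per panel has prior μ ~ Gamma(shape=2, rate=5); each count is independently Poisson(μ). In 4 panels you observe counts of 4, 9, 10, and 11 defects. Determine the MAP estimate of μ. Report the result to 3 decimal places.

Σxᵢ = 4+9+10+11 = 34, with n = 4.
Posterior ∝ μe^(−5μ) · μ^34e^(−4μ) = μ^35e^(−9μ), i.e. Gamma(shape=36, rate=9).
The mode of a Gamma(a, b) with a ≥ 1 (shape–rate) is (a−1)/b = 35/9 ≈ 3.889.

μ̂_MAP = 3.889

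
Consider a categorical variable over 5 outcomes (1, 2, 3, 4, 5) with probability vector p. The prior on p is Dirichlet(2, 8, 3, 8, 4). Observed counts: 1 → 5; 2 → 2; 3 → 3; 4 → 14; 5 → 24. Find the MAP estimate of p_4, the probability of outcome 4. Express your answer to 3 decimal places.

The posterior is Dirichlet(αᵢ + nᵢ) = Dirichlet(7, 10, 6, 22, 28).
For a Dirichlet(a₁,…,a_K) with all aᵢ > 1, the mode has j-th component (aⱼ − 1)/(Σaᵢ − K).
Here Σaᵢ = 73 and K = 5, so p_4 = (22 − 1)/(73 − 5) = 21/68 ≈ 0.309.

MAP estimate: 0.309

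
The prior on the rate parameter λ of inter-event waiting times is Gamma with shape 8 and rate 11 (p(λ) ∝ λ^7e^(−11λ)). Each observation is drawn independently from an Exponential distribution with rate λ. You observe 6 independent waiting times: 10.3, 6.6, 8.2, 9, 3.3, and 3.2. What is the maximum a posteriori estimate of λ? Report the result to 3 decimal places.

λ̂_MAP = 0.252

The Exponential(rate=λ) likelihood is ∝ λ^n e^(−λΣtᵢ). Here n = 6 and Σtᵢ = 10.3 + 6.6 + 8.2 + 9 + 3.3 + 3.2 = 40.6.
Posterior ∝ λ^7e^(−11λ) · λ^6e^(−40.6λ) = λ^13e^(−51.6λ), i.e. Gamma(14, 51.6).
Mode = (a−1)/b = 13/51.6 ≈ 0.252.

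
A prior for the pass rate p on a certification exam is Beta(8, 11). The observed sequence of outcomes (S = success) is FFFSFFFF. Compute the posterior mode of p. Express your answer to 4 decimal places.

p̂_MAP = 0.3200

Prior: Beta(8, 11).
Data: 1 success in 8 trials (from the sequence). The binomial likelihood contributes p(1−p)^7, so the posterior is Beta(8+1, 11+7) = Beta(9, 18).
For Beta(a, b) with a, b > 1 the mode is (a−1)/(a+b−2) = 8/25 ≈ 0.3200.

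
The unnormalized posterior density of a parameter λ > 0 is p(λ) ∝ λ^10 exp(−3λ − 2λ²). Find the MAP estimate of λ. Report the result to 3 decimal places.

λ̂_MAP = 1.250

ℓ'(λ) = 10/λ − 3 − 4λ. Setting this to zero and multiplying by λ: 4λ² + 3λ − 10 = 0.
λ = (−3 + √(3² + 4·4·10)) / (2·4) = (−3 + √169) / 8 = (−3 + 13)/8 = 5/4.
ℓ''(λ) = −10/λ² − 4 < 0, confirming a maximum.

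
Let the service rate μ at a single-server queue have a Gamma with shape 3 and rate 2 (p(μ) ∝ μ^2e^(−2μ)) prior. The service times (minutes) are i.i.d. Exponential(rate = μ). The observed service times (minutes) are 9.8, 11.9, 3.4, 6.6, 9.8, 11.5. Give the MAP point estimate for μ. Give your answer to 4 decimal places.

The Exponential(rate=μ) likelihood is ∝ μ^n e^(−μΣtᵢ). Here n = 6 and Σtᵢ = 9.8 + 11.9 + 3.4 + 6.6 + 9.8 + 11.5 = 53.
Posterior ∝ μ^2e^(−2μ) · μ^6e^(−53μ) = μ^8e^(−55μ), i.e. Gamma(9, 55).
Mode = (a−1)/b = 8/55 ≈ 0.1455.

μ̂_MAP = 0.1455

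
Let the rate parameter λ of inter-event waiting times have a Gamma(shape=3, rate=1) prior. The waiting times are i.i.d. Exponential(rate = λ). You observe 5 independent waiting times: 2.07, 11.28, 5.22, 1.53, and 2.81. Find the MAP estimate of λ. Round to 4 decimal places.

The Exponential(rate=λ) likelihood is ∝ λ^n e^(−λΣtᵢ). Here n = 5 and Σtᵢ = 2.07 + 11.28 + 5.22 + 1.53 + 2.81 = 22.91.
Posterior ∝ λ^2e^(−1λ) · λ^5e^(−22.91λ) = λ^7e^(−23.91λ), i.e. Gamma(8, 23.91).
Mode = (a−1)/b = 7/23.91 ≈ 0.2928.

λ̂_MAP = 0.2928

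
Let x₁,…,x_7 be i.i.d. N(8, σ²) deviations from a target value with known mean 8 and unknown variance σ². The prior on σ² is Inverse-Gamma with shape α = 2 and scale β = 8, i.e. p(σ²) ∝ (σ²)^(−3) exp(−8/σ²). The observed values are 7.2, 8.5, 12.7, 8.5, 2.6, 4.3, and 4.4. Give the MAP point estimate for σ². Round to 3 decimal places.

Sum of squared deviations about the known mean: SS = (7.2−8)² + (8.5−8)² + (12.7−8)² + (8.5−8)² + (2.6−8)² + (4.3−8)² + (4.4−8)² = 79.04.
The Normal likelihood contributes (σ²)^(−n/2) exp(−SS/(2σ²)), so the posterior is Inverse-Gamma(α + n/2, β + SS/2) = Inverse-Gamma(5.5, 47.52).
The mode of Inverse-Gamma(a, b) is b/(a+1) = 47.52/6.5 ≈ 7.311.

σ̂²_MAP = 7.311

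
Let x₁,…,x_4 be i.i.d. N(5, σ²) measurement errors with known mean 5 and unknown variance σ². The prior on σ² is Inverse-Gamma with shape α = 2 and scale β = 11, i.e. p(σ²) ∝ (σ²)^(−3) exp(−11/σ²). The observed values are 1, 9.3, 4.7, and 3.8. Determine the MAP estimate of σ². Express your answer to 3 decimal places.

σ̂²_MAP = 5.802

Sum of squared deviations about the known mean: SS = (1−5)² + (9.3−5)² + (4.7−5)² + (3.8−5)² = 36.02.
The Normal likelihood contributes (σ²)^(−n/2) exp(−SS/(2σ²)), so the posterior is Inverse-Gamma(α + n/2, β + SS/2) = Inverse-Gamma(4, 29.01).
The mode of Inverse-Gamma(a, b) is b/(a+1) = 29.01/5 ≈ 5.802.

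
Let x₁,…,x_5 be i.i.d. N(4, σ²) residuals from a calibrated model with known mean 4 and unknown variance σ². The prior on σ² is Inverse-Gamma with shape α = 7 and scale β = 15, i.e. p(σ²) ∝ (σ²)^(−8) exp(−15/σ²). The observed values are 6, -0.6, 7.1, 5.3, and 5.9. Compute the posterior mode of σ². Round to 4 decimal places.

Sum of squared deviations about the known mean: SS = (6−4)² + (-0.6−4)² + (7.1−4)² + (5.3−4)² + (5.9−4)² = 40.07.
The Normal likelihood contributes (σ²)^(−n/2) exp(−SS/(2σ²)), so the posterior is Inverse-Gamma(α + n/2, β + SS/2) = Inverse-Gamma(9.5, 35.035).
The mode of Inverse-Gamma(a, b) is b/(a+1) = 35.035/10.5 ≈ 3.3367.

σ̂²_MAP = 3.3367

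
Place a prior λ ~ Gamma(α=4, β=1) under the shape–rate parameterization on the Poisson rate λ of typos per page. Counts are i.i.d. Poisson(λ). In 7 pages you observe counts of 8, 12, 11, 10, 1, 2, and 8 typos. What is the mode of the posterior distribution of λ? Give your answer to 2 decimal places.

λ̂_MAP = 6.88

Σxᵢ = 8+12+11+10+1+2+8 = 52, with n = 7.
Posterior ∝ λ^3e^(−1λ) · λ^52e^(−7λ) = λ^55e^(−8λ), i.e. Gamma(shape=56, rate=8).
The mode of a Gamma(a, b) with a ≥ 1 (shape–rate) is (a−1)/b = 55/8 ≈ 6.88.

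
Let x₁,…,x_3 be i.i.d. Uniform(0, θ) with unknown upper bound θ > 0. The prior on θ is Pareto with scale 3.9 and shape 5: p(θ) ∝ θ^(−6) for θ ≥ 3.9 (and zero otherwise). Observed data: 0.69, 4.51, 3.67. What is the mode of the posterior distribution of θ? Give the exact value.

The Uniform(0, θ) likelihood is θ^(−n) for θ ≥ max(xᵢ), zero otherwise. Here max(xᵢ) = 4.51.
Posterior ∝ θ^(−6) · θ^(−3) = θ^(−9) on θ ≥ max(3.9, 4.51) = 4.51.
This density is strictly decreasing in θ, so the posterior mode lies at the lower boundary of the support.

θ̂_MAP = 4.51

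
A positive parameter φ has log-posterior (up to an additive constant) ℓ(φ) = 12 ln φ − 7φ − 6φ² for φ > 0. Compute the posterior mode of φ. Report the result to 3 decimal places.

ℓ'(φ) = 12/φ − 7 − 12φ. Setting this to zero and multiplying by φ: 12φ² + 7φ − 12 = 0.
φ = (−7 + √(7² + 4·12·12)) / (2·12) = (−7 + √625) / 24 = (−7 + 25)/24 = 3/4.
ℓ''(φ) = −12/φ² − 12 < 0, confirming a maximum.

φ̂_MAP = 0.750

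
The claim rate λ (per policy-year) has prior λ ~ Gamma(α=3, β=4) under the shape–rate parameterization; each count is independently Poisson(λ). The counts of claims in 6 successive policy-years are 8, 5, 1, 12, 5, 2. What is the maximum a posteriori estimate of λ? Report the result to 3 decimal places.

λ̂_MAP = 3.500

Σxᵢ = 8+5+1+12+5+2 = 33, with n = 6.
Posterior ∝ λ^2e^(−4λ) · λ^33e^(−6λ) = λ^35e^(−10λ), i.e. Gamma(shape=36, rate=10).
The mode of a Gamma(a, b) with a ≥ 1 (shape–rate) is (a−1)/b = 35/10 ≈ 3.500.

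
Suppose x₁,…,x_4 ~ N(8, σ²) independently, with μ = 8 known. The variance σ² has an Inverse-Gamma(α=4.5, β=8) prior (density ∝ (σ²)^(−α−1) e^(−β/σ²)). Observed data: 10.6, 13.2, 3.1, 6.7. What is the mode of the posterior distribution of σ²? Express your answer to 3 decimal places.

σ̂²_MAP = 5.033

Sum of squared deviations about the known mean: SS = (10.6−8)² + (13.2−8)² + (3.1−8)² + (6.7−8)² = 59.5.
The Normal likelihood contributes (σ²)^(−n/2) exp(−SS/(2σ²)), so the posterior is Inverse-Gamma(α + n/2, β + SS/2) = Inverse-Gamma(6.5, 37.75).
The mode of Inverse-Gamma(a, b) is b/(a+1) = 37.75/7.5 ≈ 5.033.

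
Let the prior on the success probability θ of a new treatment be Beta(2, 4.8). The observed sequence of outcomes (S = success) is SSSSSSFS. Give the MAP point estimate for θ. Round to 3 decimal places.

Prior: Beta(2, 4.8).
Data: 7 successes in 8 trials (from the sequence). The binomial likelihood contributes θ^7(1−θ)^1, so the posterior is Beta(2+7, 4.8+1) = Beta(9, 5.8).
For Beta(a, b) with a, b > 1 the mode is (a−1)/(a+b−2) = 8/12.8 ≈ 0.625.

θ̂_MAP = 0.625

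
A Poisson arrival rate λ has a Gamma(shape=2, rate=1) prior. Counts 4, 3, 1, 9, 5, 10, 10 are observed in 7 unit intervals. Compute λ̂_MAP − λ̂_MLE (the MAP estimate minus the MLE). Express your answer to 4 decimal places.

Σxᵢ = 42. Posterior is Gamma(44, 8); MAP = (44−1)/8 = 43/8 ≈ 5.37500.
MLE = x̄ = 42/7 ≈ 6.00000.
Difference = 43/8 − 42/7 = -5/8 ≈ -0.6250.

MAP − MLE = -0.6250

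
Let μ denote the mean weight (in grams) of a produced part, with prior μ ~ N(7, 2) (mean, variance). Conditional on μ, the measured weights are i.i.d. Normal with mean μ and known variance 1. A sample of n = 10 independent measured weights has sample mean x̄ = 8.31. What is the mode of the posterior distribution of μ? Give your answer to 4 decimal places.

μ̂_MAP = 8.2476

n = 10, x̄ = 8.31.
For a Normal prior and Normal likelihood with known variance, the posterior is Normal; its mode equals its mean, the precision-weighted average.
Prior precision 1/σ₀² = 1/2 = 0.5; data precision n/σ² = 10/1 = 10.
μ̂ = (0.5·7 + 10·8.31) / (0.5 + 10) = 86.6/10.5 = 866/105 ≈ 8.2476.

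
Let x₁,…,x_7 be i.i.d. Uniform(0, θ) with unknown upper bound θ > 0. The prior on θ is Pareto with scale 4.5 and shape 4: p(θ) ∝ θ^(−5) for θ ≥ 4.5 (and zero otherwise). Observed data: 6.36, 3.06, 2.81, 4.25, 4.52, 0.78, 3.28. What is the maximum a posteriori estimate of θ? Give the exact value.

θ̂_MAP = 6.36

The Uniform(0, θ) likelihood is θ^(−n) for θ ≥ max(xᵢ), zero otherwise. Here max(xᵢ) = 6.36.
Posterior ∝ θ^(−5) · θ^(−7) = θ^(−12) on θ ≥ max(4.5, 6.36) = 6.36.
This density is strictly decreasing in θ, so the posterior mode lies at the lower boundary of the support.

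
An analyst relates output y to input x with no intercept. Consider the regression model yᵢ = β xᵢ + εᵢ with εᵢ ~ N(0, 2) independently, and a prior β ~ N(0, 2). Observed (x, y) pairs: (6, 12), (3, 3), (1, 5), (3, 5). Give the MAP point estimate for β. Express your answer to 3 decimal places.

β̂_MAP = 1.804

log p(β | y) = −Σ(yᵢ − βxᵢ)²/(2·2) − β²/(2·2) + const.
Setting the derivative to zero: Σxᵢ(yᵢ − βxᵢ)/2 − β/2 = 0, so β = Σxᵢyᵢ / (Σxᵢ² + σ²/τ²).
Σxᵢyᵢ = 6·12 + 3·3 + 1·5 + 3·5 = 101; Σxᵢ² = 55; σ²/τ² = 1.
β̂_MAP = 101 / (55 + 1) = 101/56 ≈ 1.804.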